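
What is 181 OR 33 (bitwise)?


0b10110101 | 0b100001 = 0b10110101 = 181

181


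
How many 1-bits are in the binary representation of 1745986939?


0b1101000000100011010010101111011 has 15 set bits

15


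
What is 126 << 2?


0b1111110 << 2 = 0b111111000 = 504

504


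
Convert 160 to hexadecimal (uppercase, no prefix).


160 = A0 hex

A0


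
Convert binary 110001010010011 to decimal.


110001010010011 in decimal = 25235

25235


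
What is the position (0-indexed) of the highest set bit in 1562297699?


0b1011101000111101100010101100011. Highest set bit at position 30

30


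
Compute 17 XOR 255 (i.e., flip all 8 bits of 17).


17 ^ 255 = 238

238


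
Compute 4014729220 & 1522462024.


0b11101111010010111110100000000100 & 0b1011010101111101110110101001000 = 0b1001010000010101110100000000000 = 1242228736

1242228736


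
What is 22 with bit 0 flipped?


22 ^ (1 << 0) = 22 ^ 1 = 23

23


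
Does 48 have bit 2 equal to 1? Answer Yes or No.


0b110000, bit 2 = 0. No

No


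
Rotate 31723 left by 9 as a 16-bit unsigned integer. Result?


Rotate 0b111101111101011 left by 9 (16-bit) = 0b1101011011110111 = 55031

55031


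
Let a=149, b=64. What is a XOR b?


149 ^ 64 = 213

213


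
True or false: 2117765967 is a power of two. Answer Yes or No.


0b1111110001110101000101101001111. Multiple bits set => No

No


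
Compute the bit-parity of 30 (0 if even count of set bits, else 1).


0b11110 has 4 ones => parity 0

0


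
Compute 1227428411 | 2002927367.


0b1001001001010010001001000111011 | 0b1110111011000100011111100000111 = 0b1111111011010110011111100111111 = 2137734975

2137734975


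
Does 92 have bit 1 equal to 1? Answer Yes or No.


0b1011100, bit 1 = 0. No

No


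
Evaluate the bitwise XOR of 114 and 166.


0b1110010 ^ 0b10100110 = 0b11010100 = 212

212


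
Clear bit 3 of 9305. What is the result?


9305 & ~(1 << 3) = 9297

9297


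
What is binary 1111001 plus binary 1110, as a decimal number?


1111001 + 1110 = 10000111 = 135

135


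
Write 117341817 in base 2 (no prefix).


117341817 = 110111111100111111001111001 in binary

110111111100111111001111001


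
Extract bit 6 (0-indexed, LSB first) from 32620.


0b111111101101100, position 6 = 1

1


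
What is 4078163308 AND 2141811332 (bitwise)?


0b11110011000100111101010101101100 & 0b1111111101010010111001010000100 = 0b1110011000000010101000000000100 = 1929465860

1929465860


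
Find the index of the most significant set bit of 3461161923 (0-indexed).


0b11001110010011010010001111000011. Highest set bit at position 31

31


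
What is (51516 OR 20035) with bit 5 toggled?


Step 1: 51516 | 20035 = 53119
Step 2: 53119 ^ (1 << 5) = 53119 ^ 32 = 53087

53087


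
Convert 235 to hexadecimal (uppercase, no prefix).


235 = EB hex

EB


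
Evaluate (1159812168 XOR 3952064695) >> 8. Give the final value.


Step 1: 1159812168 ^ 3952064695 = 2930699519
Step 2: 2930699519 >> 8 = 11448044

11448044


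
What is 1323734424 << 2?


0b1001110111001101001010110011000 << 2 = 0b100111011100110100101011001100000 = 5294937696

5294937696


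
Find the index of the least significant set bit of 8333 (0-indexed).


0b10000010001101. Lowest set bit at position 0

0


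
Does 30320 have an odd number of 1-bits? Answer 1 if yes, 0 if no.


0b111011001110000 has 8 ones => parity 0

0


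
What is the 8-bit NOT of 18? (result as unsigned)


~0b10010 = 0b11101101 = 237 (8-bit unsigned)

237


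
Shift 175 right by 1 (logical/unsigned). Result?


0b10101111 >> 1 = 0b1010111 = 87

87


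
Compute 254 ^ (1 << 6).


254 ^ (1 << 6) = 254 ^ 64 = 190

190


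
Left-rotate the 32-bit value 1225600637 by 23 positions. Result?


Rotate 0b1001001000011010010111001111101 left by 23 (32-bit) = 0b111110101001001000011010010111 = 1050969751

1050969751


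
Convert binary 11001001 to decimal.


11001001 in decimal = 201

201


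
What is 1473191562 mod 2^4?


1473191562 & 15 = 10

10


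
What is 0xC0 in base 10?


C0 hex = 192 decimal

192


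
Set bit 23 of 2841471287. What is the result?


2841471287 | (1 << 23) = 2841471287 | 8388608 = 2849859895

2849859895


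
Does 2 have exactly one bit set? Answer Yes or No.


0b10. Only one bit set => Yes

Yes


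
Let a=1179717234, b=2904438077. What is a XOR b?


1179717234 ^ 2904438077 = 3947838287

3947838287


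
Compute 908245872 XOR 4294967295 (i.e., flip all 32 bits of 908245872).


908245872 ^ 4294967295 = 3386721423

3386721423


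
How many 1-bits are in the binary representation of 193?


0b11000001 has 3 set bits

3


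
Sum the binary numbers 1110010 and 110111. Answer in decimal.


1110010 + 110111 = 10101001 = 169

169


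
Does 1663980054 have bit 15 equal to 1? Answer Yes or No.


0b1100011001011100101001000010110, bit 15 = 0. No

No


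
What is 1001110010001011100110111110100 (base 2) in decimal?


1001110010001011100110111110100 in decimal = 1313197556

1313197556


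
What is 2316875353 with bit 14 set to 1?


2316875353 | (1 << 14) = 2316875353 | 16384 = 2316891737

2316891737


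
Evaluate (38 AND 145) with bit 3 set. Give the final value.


Step 1: 38 & 145 = 0
Step 2: 0 | (1 << 3) = 0 | 8 = 8

8


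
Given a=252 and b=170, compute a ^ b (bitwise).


252 ^ 170 = 86

86


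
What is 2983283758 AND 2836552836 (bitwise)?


0b10110001110100010100110000101110 & 0b10101001000100100101110010000100 = 0b10100001000100000100110000000100 = 2702199812

2702199812


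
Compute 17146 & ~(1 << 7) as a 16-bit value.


17146 & ~(1 << 7) = 17018

17018


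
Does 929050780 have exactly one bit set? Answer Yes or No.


0b110111011000000011000010011100. Multiple bits set => No

No


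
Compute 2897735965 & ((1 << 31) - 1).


2897735965 & 2147483647 = 750252317

750252317


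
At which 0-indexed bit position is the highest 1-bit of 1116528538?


0b1000010100011001101111110011010. Highest set bit at position 30

30


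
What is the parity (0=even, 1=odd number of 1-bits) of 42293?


0b1010010100110101 has 8 ones => parity 0

0


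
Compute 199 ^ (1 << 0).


199 ^ (1 << 0) = 199 ^ 1 = 198

198


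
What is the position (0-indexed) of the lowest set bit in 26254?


0b110011010001110. Lowest set bit at position 1

1


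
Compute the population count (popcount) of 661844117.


0b100111011100101111000010010101 has 16 set bits

16


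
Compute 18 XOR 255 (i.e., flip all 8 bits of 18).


18 ^ 255 = 237

237


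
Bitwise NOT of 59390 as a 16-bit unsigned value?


~0b1110011111111110 = 0b1100000000001 = 6145 (16-bit unsigned)

6145


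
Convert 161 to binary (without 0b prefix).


161 = 10100001 in binary

10100001


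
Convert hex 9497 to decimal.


9497 hex = 38039 decimal

38039


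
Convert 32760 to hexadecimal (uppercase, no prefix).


32760 = 7FF8 hex

7FF8


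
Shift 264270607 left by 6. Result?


0b1111110000000111001100001111 << 6 = 0b1111110000000111001100001111000000 = 16913318848

16913318848


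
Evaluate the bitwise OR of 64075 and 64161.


0b1111101001001011 | 0b1111101010100001 = 0b1111101011101011 = 64235

64235


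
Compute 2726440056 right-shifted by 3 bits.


0b10100010100000100010110001111000 >> 3 = 0b10100010100000100010110001111 = 340805007

340805007


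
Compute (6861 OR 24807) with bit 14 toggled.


Step 1: 6861 | 24807 = 31471
Step 2: 31471 ^ (1 << 14) = 31471 ^ 16384 = 15087

15087


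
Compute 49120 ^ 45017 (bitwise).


0b1011111111100000 ^ 0b1010111111011001 = 0b1000000111001 = 4153

4153


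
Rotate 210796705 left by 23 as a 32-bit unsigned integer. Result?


Rotate 0b1100100100001000000010100001 left by 23 (32-bit) = 0b1010000100001100100100001000000 = 1350977600

1350977600


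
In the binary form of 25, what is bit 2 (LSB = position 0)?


0b11001, position 2 = 0

0


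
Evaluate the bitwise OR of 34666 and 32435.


0b1000011101101010 | 0b111111010110011 = 0b1111111111111011 = 65531

65531


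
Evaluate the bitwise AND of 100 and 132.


0b1100100 & 0b10000100 = 0b100 = 4

4


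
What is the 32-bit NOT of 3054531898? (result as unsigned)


~0b10110110000100000111010100111010 = 0b1001001111011111000101011000101 = 1240435397 (32-bit unsigned)

1240435397


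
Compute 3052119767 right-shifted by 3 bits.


0b10110101111010111010011011010111 >> 3 = 0b10110101111010111010011011010 = 381514970

381514970


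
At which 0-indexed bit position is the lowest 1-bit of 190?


0b10111110. Lowest set bit at position 1

1


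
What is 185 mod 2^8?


185 & 255 = 185

185


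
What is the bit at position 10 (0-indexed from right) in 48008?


0b1011101110001000, position 10 = 0

0


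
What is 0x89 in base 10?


89 hex = 137 decimal

137


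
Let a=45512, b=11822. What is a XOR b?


45512 ^ 11822 = 40934

40934


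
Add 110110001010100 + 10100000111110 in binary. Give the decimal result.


110110001010100 + 10100000111110 = 1001010010010010 = 38034

38034


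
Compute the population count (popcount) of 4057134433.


0b11110001110100101111010101100001 has 18 set bits

18


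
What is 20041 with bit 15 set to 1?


20041 | (1 << 15) = 20041 | 32768 = 52809

52809


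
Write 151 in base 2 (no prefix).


151 = 10010111 in binary

10010111


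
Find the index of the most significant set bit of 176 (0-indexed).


0b10110000. Highest set bit at position 7

7


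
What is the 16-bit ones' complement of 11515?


11515 ^ 65535 = 54020

54020


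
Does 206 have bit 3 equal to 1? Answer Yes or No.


0b11001110, bit 3 = 1. Yes

Yes


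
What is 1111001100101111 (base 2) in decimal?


1111001100101111 in decimal = 62255

62255


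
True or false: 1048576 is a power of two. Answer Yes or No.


0b100000000000000000000. Only one bit set => Yes

Yes


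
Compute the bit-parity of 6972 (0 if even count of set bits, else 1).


0b1101100111100 has 8 ones => parity 0

0


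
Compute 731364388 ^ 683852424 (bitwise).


0b101011100101111011110000100100 ^ 0b101000110000101100001010001000 = 0b11010101010111111010101100 = 55934636

55934636


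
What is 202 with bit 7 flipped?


202 ^ (1 << 7) = 202 ^ 128 = 74

74


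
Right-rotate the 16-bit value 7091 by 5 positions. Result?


Rotate 0b1101110110011 right by 5 (16-bit) = 0b1001100011011101 = 39133

39133


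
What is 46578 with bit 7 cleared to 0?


46578 & ~(1 << 7) = 46450

46450


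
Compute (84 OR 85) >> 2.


Step 1: 84 | 85 = 85
Step 2: 85 >> 2 = 21

21


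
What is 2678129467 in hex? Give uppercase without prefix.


2678129467 = 9FA1033B hex

9FA1033B


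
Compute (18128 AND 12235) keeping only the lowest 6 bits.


Step 1: 18128 & 12235 = 1728
Step 2: 1728 & 63 = 0

0


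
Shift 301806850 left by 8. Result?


0b10001111111010011010100000010 << 8 = 0b1000111111101001101010000001000000000 = 77262553600

77262553600


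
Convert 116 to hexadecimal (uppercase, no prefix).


116 = 74 hex

74


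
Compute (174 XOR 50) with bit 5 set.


Step 1: 174 ^ 50 = 156
Step 2: 156 | (1 << 5) = 156 | 32 = 188

188


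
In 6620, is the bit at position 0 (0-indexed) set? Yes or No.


0b1100111011100, bit 0 = 0. No

No


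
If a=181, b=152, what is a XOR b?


181 ^ 152 = 45

45


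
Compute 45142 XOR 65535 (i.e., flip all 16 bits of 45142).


45142 ^ 65535 = 20393

20393


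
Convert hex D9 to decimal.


D9 hex = 217 decimal

217


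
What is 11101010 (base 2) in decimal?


11101010 in decimal = 234

234


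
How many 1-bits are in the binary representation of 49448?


0b1100000100101000 has 5 set bits

5


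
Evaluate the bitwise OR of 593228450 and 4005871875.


0b100011010110111111001010100010 | 0b11101110110001001100000100000011 = 0b11101111110111111111001110100011 = 4024431523

4024431523


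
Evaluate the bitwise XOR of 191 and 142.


0b10111111 ^ 0b10001110 = 0b110001 = 49

49


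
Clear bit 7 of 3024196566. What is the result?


3024196566 & ~(1 << 7) = 3024196438

3024196438


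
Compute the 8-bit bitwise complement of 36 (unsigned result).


~0b100100 = 0b11011011 = 219 (8-bit unsigned)

219


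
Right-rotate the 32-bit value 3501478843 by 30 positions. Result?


Rotate 0b11010000101101000101001110111011 right by 30 (32-bit) = 0b1000010110100010100111011101111 = 1121013487

1121013487


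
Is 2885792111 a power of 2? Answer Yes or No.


0b10101100000000011011000101101111. Multiple bits set => No

No


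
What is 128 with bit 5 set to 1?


128 | (1 << 5) = 128 | 32 = 160

160


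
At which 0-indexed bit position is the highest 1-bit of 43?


0b101011. Highest set bit at position 5

5


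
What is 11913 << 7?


0b10111010001001 << 7 = 0b101110100010010000000 = 1524864

1524864


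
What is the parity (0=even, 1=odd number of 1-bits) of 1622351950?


0b1100000101100110010000001001110 has 12 ones => parity 0

0


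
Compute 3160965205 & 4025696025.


0b10111100011010001000000001010101 & 0b11101111111100110011111100011001 = 0b10101100011000000000000000010001 = 2891972625

2891972625


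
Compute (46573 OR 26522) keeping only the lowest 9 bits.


Step 1: 46573 | 26522 = 63487
Step 2: 63487 & 511 = 511

511


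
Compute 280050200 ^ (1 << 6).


280050200 ^ (1 << 6) = 280050200 ^ 64 = 280050264

280050264


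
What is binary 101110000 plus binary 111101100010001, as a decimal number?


101110000 + 111101100010001 = 111110010000001 = 31873

31873


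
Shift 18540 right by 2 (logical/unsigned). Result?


0b100100001101100 >> 2 = 0b1001000011011 = 4635

4635


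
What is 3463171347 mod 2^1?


3463171347 & 1 = 1

1


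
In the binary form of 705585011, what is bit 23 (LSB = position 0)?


0b101010000011100101111101110011, position 23 = 0

0


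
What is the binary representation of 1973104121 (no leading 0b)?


1973104121 = 1110101100110110010110111111001 in binary

1110101100110110010110111111001


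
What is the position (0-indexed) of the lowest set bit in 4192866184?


0b11111001111010100000111110001000. Lowest set bit at position 3

3


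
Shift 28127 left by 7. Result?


0b110110111011111 << 7 = 0b1101101110111110000000 = 3600256

3600256


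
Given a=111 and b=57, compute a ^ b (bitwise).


111 ^ 57 = 86

86


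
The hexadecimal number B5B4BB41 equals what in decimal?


B5B4BB41 hex = 3048520513 decimal

3048520513


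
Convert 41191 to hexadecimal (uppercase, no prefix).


41191 = A0E7 hex

A0E7


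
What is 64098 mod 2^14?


64098 & 16383 = 14946

14946


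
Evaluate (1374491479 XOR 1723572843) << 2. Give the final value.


Step 1: 1374491479 ^ 1723572843 = 928428348
Step 2: 928428348 << 2 = 3713713392

3713713392


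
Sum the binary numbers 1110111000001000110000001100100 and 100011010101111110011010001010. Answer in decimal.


1110111000001000110000001100100 + 100011010101111110011010001010 = 10011010010111000100011011101110 = 2589738734

2589738734


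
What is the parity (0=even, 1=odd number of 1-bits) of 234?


0b11101010 has 5 ones => parity 1

1


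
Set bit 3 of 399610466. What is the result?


399610466 | (1 << 3) = 399610466 | 8 = 399610474

399610474


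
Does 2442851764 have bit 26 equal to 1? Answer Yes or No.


0b10010001100110101111010110110100, bit 26 = 0. No

No


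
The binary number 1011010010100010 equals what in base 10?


1011010010100010 in decimal = 46242

46242


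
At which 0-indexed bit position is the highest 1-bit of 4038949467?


0b11110000101111010111101001011011. Highest set bit at position 31

31


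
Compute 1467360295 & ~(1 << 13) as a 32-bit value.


1467360295 & ~(1 << 13) = 1467352103

1467352103


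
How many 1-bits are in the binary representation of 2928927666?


0b10101110100100111110001110110010 has 18 set bits

18


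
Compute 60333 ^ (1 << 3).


60333 ^ (1 << 3) = 60333 ^ 8 = 60325

60325


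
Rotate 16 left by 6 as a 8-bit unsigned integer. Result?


Rotate 0b10000 left by 6 (8-bit) = 0b100 = 4

4


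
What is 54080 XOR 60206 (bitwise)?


0b1101001101000000 ^ 0b1110101100101110 = 0b11100001101110 = 14446

14446


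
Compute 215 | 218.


0b11010111 | 0b11011010 = 0b11011111 = 223

223


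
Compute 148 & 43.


0b10010100 & 0b101011 = 0b0 = 0

0


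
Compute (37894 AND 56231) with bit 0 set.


Step 1: 37894 & 56231 = 36870
Step 2: 36870 | (1 << 0) = 36870 | 1 = 36871

36871


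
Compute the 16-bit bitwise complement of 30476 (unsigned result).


~0b111011100001100 = 0b1000100011110011 = 35059 (16-bit unsigned)

35059


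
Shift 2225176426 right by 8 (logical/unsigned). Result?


0b10000100101000010111111101101010 >> 8 = 0b100001001010000101111111 = 8692095

8692095


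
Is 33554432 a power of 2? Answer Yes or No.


0b10000000000000000000000000. Only one bit set => Yes

Yes


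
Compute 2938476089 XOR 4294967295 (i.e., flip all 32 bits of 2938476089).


2938476089 ^ 4294967295 = 1356491206

1356491206


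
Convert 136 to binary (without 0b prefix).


136 = 10001000 in binary

10001000


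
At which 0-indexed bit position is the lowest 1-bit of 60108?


0b1110101011001100. Lowest set bit at position 2

2


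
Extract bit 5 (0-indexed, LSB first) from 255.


0b11111111, position 5 = 1

1


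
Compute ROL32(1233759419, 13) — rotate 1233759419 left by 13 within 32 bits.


Rotate 0b1001001100010011010110010111011 left by 13 (32-bit) = 0b110101100101110110100100110001 = 899115313

899115313


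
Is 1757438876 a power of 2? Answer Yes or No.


0b1101000110000000110001110011100. Multiple bits set => No

No


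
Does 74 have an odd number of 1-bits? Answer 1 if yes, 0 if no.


0b1001010 has 3 ones => parity 1

1


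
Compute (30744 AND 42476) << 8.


Step 1: 30744 & 42476 = 8200
Step 2: 8200 << 8 = 2099200

2099200


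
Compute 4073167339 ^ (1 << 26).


4073167339 ^ (1 << 26) = 4073167339 ^ 67108864 = 4140276203

4140276203


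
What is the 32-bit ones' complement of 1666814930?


1666814930 ^ 4294967295 = 2628152365

2628152365


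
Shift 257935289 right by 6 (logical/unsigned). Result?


0b1111010111111100011110111001 >> 6 = 0b1111010111111100011110 = 4030238

4030238


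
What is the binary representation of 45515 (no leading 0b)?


45515 = 1011000111001011 in binary

1011000111001011


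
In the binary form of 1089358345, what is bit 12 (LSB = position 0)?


0b1000000111011100100101000001001, position 12 = 0

0


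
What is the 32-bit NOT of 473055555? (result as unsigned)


~0b11100001100100100000101000011 = 0b11100011110011011011111010111100 = 3821911740 (32-bit unsigned)

3821911740


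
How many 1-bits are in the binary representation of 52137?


0b1100101110101001 has 9 set bits

9


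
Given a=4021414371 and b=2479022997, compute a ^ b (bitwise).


4021414371 ^ 2479022997 = 2087914102

2087914102


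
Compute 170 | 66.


0b10101010 | 0b1000010 = 0b11101010 = 234

234


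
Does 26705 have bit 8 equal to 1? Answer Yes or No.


0b110100001010001, bit 8 = 0. No

No


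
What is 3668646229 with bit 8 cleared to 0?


3668646229 & ~(1 << 8) = 3668645973

3668645973


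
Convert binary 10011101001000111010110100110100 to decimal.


10011101001000111010110100110100 in decimal = 2636361012

2636361012


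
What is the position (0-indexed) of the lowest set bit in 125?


0b1111101. Lowest set bit at position 0

0


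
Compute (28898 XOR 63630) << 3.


Step 1: 28898 ^ 63630 = 34924
Step 2: 34924 << 3 = 279392

279392


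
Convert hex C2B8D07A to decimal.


C2B8D07A hex = 3266891898 decimal

3266891898


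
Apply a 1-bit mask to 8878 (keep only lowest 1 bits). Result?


8878 & 1 = 0

0


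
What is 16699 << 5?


0b100000100111011 << 5 = 0b10000010011101100000 = 534368

534368


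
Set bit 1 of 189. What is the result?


189 | (1 << 1) = 189 | 2 = 191

191


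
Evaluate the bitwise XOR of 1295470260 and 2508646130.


0b1001101001101110100111010110100 ^ 0b10010101100001101110011011110010 = 0b11011000101100011010100001000110 = 3635521606

3635521606


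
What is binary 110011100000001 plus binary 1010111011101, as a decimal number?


110011100000001 + 1010111011101 = 111110011011110 = 31966

31966


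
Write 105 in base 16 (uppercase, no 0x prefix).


105 = 69 hex

69


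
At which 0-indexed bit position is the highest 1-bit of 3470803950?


0b11001110111000000100001111101110. Highest set bit at position 31

31


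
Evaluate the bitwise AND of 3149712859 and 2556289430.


0b10111011101111001100110111011011 & 0b10011000010111011110000110010110 = 0b10011000000111001100000110010010 = 2552021394

2552021394


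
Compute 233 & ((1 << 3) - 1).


233 & 7 = 1

1


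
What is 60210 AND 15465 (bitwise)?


0b1110101100110010 & 0b11110001101001 = 0b10100000100000 = 10272

10272


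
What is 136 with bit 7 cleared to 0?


136 & ~(1 << 7) = 8

8


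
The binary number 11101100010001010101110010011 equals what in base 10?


11101100010001010101110010011 in decimal = 495496083

495496083


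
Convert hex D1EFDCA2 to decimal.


D1EFDCA2 hex = 3522157730 decimal

3522157730


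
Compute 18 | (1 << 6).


18 | (1 << 6) = 18 | 64 = 82

82


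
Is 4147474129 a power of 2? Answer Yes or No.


0b11110111001101010110111011010001. Multiple bits set => No

No


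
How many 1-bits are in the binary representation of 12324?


0b11000000100100 has 4 set bits

4


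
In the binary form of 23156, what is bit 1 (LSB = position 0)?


0b101101001110100, position 1 = 0

0


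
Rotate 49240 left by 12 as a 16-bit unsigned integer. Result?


Rotate 0b1100000001011000 left by 12 (16-bit) = 0b1000110000000101 = 35845

35845


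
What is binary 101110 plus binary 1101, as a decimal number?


101110 + 1101 = 111011 = 59

59


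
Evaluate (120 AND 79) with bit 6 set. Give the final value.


Step 1: 120 & 79 = 72
Step 2: 72 | (1 << 6) = 72 | 64 = 72

72


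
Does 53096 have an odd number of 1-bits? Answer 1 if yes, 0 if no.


0b1100111101101000 has 9 ones => parity 1

1


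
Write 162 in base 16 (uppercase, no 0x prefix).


162 = A2 hex

A2


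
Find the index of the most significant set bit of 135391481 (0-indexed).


0b1000000100011110100011111001. Highest set bit at position 27

27


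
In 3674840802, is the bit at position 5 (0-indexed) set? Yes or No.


0b11011011000010011001111011100010, bit 5 = 1. Yes

Yes


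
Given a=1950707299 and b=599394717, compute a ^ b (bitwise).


1950707299 ^ 599394717 = 1476356094

1476356094


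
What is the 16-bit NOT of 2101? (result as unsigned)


~0b100000110101 = 0b1111011111001010 = 63434 (16-bit unsigned)

63434


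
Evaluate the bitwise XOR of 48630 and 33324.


0b1011110111110110 ^ 0b1000001000101100 = 0b11111111011010 = 16346

16346


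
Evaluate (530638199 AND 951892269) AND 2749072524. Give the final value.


Step 1: 530638199 & 951892269 = 413180197
Step 2: 413180197 & 2749072524 = 8421380

8421380


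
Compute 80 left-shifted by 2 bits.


0b1010000 << 2 = 0b101000000 = 320

320


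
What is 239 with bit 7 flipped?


239 ^ (1 << 7) = 239 ^ 128 = 111

111


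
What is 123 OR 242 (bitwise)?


0b1111011 | 0b11110010 = 0b11111011 = 251

251


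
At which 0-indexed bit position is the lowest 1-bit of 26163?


0b110011000110011. Lowest set bit at position 0

0


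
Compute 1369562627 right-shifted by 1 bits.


0b1010001101000011101111000000011 >> 1 = 0b101000110100001110111100000001 = 684781313

684781313


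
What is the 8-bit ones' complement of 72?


72 ^ 255 = 183

183


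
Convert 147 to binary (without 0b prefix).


147 = 10010011 in binary

10010011


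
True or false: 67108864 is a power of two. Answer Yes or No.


0b100000000000000000000000000. Only one bit set => Yes

Yes


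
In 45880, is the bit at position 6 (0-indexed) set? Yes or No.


0b1011001100111000, bit 6 = 0. No

No


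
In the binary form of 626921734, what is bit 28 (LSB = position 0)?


0b100101010111100001000100000110, position 28 = 0

0


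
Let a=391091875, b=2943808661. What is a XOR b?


391091875 ^ 2943808661 = 3090768438

3090768438


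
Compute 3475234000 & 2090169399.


0b11001111001000111101110011010000 & 0b1111100100101010111010000110111 = 0b1001100000000010101010000010000 = 1275155472

1275155472


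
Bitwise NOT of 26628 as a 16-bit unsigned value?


~0b110100000000100 = 0b1001011111111011 = 38907 (16-bit unsigned)

38907


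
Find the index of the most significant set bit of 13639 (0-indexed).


0b11010101000111. Highest set bit at position 13

13


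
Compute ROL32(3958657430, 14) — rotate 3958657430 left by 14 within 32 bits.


Rotate 0b11101011111101000101000110010110 left by 14 (32-bit) = 0b10100011001011011101011111101 = 342211325

342211325


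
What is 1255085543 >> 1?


0b1001010110011110001010111100111 >> 1 = 0b100101011001111000101011110011 = 627542771

627542771


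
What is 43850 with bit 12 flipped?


43850 ^ (1 << 12) = 43850 ^ 4096 = 47946

47946


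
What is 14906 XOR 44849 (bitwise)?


0b11101000111010 ^ 0b1010111100110001 = 0b1001010100001011 = 38155

38155


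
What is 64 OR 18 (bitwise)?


0b1000000 | 0b10010 = 0b1010010 = 82

82


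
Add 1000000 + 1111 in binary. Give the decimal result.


1000000 + 1111 = 1001111 = 79

79


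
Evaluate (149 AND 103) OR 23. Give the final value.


Step 1: 149 & 103 = 5
Step 2: 5 | 23 = 23

23


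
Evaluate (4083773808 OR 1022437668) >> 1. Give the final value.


Step 1: 4083773808 | 1022437668 = 4294539636
Step 2: 4294539636 >> 1 = 2147269818

2147269818


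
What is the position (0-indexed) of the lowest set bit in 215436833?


0b1100110101110100111000100001. Lowest set bit at position 0

0


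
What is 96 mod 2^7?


96 & 127 = 96

96


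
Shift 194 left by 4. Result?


0b11000010 << 4 = 0b110000100000 = 3104

3104


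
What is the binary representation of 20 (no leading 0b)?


20 = 10100 in binary

10100


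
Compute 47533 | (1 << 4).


47533 | (1 << 4) = 47533 | 16 = 47549

47549


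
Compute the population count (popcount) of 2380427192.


0b10001101111000100110111110111000 has 18 set bits

18


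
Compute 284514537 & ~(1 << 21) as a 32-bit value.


284514537 & ~(1 << 21) = 282417385

282417385


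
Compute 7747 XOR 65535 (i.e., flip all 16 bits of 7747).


7747 ^ 65535 = 57788

57788


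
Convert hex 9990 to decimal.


9990 hex = 39312 decimal

39312


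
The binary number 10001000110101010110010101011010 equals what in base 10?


10001000110101010110010101011010 in decimal = 2295686490

2295686490


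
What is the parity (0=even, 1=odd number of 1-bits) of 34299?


0b1000010111111011 has 10 ones => parity 0

0


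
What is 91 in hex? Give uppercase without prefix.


91 = 5B hex

5B


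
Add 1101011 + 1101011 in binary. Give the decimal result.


1101011 + 1101011 = 11010110 = 214

214


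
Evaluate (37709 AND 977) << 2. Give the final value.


Step 1: 37709 & 977 = 833
Step 2: 833 << 2 = 3332

3332


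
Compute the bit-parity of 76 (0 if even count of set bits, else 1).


0b1001100 has 3 ones => parity 1

1


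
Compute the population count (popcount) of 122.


0b1111010 has 5 set bits

5


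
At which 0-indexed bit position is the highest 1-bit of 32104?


0b111110101101000. Highest set bit at position 14

14


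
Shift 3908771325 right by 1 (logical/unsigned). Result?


0b11101000111110110001110111111101 >> 1 = 0b1110100011111011000111011111110 = 1954385662

1954385662


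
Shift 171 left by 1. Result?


0b10101011 << 1 = 0b101010110 = 342

342


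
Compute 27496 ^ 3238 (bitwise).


0b110101101101000 ^ 0b110010100110 = 0b110011111001110 = 26574

26574


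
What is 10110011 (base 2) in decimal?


10110011 in decimal = 179

179


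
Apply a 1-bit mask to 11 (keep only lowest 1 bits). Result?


11 & 1 = 1

1


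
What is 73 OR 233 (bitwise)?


0b1001001 | 0b11101001 = 0b11101001 = 233

233


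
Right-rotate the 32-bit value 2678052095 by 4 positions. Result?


Rotate 0b10011111100111111101010011111111 right by 4 (32-bit) = 0b11111001111110011111110101001111 = 4193910095

4193910095


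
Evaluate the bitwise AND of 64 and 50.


0b1000000 & 0b110010 = 0b0 = 0

0


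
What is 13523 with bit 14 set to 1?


13523 | (1 << 14) = 13523 | 16384 = 29907

29907


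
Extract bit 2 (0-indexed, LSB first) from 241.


0b11110001, position 2 = 0

0


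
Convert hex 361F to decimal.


361F hex = 13855 decimal

13855


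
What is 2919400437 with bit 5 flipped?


2919400437 ^ (1 << 5) = 2919400437 ^ 32 = 2919400405

2919400405


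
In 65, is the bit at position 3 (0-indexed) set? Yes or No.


0b1000001, bit 3 = 0. No

No


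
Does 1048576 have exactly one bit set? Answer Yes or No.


0b100000000000000000000. Only one bit set => Yes

Yes


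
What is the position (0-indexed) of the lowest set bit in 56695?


0b1101110101110111. Lowest set bit at position 0

0


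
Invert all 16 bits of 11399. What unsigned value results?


11399 ^ 65535 = 54136

54136


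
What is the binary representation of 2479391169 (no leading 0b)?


2479391169 = 10010011110010001000000111000001 in binary

10010011110010001000000111000001


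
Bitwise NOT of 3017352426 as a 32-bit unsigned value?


~0b10110011110110010010010011101010 = 0b1001100001001101101101100010101 = 1277614869 (32-bit unsigned)

1277614869


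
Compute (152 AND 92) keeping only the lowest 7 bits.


Step 1: 152 & 92 = 24
Step 2: 24 & 127 = 24

24


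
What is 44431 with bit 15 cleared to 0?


44431 & ~(1 << 15) = 11663

11663


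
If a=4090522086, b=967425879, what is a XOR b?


4090522086 ^ 967425879 = 3396982449

3396982449


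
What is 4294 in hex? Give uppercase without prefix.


4294 = 10C6 hex

10C6


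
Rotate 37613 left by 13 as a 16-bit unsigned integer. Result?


Rotate 0b1001001011101101 left by 13 (16-bit) = 0b1011001001011101 = 45661

45661


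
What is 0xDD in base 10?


DD hex = 221 decimal

221


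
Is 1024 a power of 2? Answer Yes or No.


0b10000000000. Only one bit set => Yes

Yes


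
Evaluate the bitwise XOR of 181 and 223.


0b10110101 ^ 0b11011111 = 0b1101010 = 106

106


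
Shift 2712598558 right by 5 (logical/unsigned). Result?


0b10100001101011101111100000011110 >> 5 = 0b101000011010111011111000000 = 84768704

84768704


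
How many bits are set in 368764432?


0b10101111110101110011000010000 has 15 set bits

15


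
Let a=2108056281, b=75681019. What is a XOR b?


2108056281 ^ 75681019 = 2032447010

2032447010


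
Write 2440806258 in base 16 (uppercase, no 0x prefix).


2440806258 = 917BBF72 hex

917BBF72


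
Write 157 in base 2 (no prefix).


157 = 10011101 in binary

10011101


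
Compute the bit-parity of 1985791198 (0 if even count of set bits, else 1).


0b1110110010111001100010011011110 has 18 ones => parity 0

0


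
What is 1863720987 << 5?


0b1101111000101100010000000011011 << 5 = 0b110111100010110001000000001101100000 = 59639071584

59639071584


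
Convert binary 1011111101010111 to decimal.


1011111101010111 in decimal = 48983

48983


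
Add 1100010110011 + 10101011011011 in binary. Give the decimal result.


1100010110011 + 10101011011011 = 100001110001110 = 17294

17294


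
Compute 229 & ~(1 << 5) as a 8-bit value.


229 & ~(1 << 5) = 197

197


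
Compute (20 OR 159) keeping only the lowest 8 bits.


Step 1: 20 | 159 = 159
Step 2: 159 & 255 = 159

159


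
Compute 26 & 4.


0b11010 & 0b100 = 0b0 = 0

0


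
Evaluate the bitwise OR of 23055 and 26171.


0b101101000001111 | 0b110011000111011 = 0b111111000111111 = 32319

32319


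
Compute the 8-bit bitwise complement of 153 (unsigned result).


~0b10011001 = 0b1100110 = 102 (8-bit unsigned)

102


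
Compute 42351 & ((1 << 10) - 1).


42351 & 1023 = 367

367


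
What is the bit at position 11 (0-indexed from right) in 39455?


0b1001101000011111, position 11 = 1

1


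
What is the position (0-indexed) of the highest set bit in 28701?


0b111000000011101. Highest set bit at position 14

14


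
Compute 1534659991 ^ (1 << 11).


1534659991 ^ (1 << 11) = 1534659991 ^ 2048 = 1534657943

1534657943


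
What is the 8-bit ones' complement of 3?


3 ^ 255 = 252

252


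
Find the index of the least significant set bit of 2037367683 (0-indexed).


0b1111001011011111100001110000011. Lowest set bit at position 0

0


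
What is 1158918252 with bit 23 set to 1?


1158918252 | (1 << 23) = 1158918252 | 8388608 = 1167306860

1167306860


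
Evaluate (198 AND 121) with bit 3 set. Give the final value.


Step 1: 198 & 121 = 64
Step 2: 64 | (1 << 3) = 64 | 8 = 72

72


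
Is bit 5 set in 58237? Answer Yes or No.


0b1110001101111101, bit 5 = 1. Yes

Yes


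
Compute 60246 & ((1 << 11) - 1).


60246 & 2047 = 854

854


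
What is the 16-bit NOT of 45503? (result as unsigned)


~0b1011000110111111 = 0b100111001000000 = 20032 (16-bit unsigned)

20032


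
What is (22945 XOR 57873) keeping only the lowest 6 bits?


Step 1: 22945 ^ 57873 = 48048
Step 2: 48048 & 63 = 48

48


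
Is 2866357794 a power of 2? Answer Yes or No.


0b10101010110110010010011000100010. Multiple bits set => No

No


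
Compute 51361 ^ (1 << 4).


51361 ^ (1 << 4) = 51361 ^ 16 = 51377

51377


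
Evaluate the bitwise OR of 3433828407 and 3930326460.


0b11001100101011000001000000110111 | 0b11101010010001000000010110111100 = 0b11101110111011000001010110111111 = 4008449471

4008449471


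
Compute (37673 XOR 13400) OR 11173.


Step 1: 37673 ^ 13400 = 42865
Step 2: 42865 | 11173 = 45045

45045


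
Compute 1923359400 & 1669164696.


0b1110010101001000010001010101000 & 0b1100011011111010110111010011000 = 0b1100010001001000010001010001000 = 1646535304

1646535304


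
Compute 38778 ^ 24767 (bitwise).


0b1001011101111010 ^ 0b110000010111111 = 0b1111011111000101 = 63429

63429


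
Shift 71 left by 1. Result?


0b1000111 << 1 = 0b10001110 = 142

142


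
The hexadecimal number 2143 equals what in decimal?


2143 hex = 8515 decimal

8515


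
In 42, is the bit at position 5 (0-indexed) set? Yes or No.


0b101010, bit 5 = 1. Yes

Yes


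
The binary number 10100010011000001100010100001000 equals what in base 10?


10100010011000001100010100001000 in decimal = 2724250888

2724250888


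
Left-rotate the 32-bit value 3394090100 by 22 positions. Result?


Rotate 0b11001010010011011011010001110100 left by 22 (32-bit) = 0b11101001100101001001101101101 = 489853805

489853805


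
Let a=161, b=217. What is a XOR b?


161 ^ 217 = 120

120


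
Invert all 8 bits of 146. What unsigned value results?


146 ^ 255 = 109

109


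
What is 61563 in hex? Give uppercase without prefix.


61563 = F07B hex

F07B


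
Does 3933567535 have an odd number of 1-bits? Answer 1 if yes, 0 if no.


0b11101010011101010111101000101111 has 20 ones => parity 0

0


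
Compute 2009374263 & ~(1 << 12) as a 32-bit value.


2009374263 & ~(1 << 12) = 2009370167

2009370167


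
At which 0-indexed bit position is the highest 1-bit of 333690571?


0b10011111000111011011011001011. Highest set bit at position 28

28


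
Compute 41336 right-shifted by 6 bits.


0b1010000101111000 >> 6 = 0b1010000101 = 645

645


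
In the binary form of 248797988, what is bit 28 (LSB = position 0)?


0b1110110101000101101100100100, position 28 = 0

0


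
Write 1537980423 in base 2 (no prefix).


1537980423 = 1011011101010111011100000000111 in binary

1011011101010111011100000000111


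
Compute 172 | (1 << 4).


172 | (1 << 4) = 172 | 16 = 188

188


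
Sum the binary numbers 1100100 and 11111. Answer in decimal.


1100100 + 11111 = 10000011 = 131

131


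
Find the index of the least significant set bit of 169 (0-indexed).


0b10101001. Lowest set bit at position 0

0


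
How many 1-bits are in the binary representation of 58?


0b111010 has 4 set bits

4


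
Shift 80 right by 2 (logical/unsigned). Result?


0b1010000 >> 2 = 0b10100 = 20

20


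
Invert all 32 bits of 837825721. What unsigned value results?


837825721 ^ 4294967295 = 3457141574

3457141574


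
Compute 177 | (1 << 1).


177 | (1 << 1) = 177 | 2 = 179

179


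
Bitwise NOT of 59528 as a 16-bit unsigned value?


~0b1110100010001000 = 0b1011101110111 = 6007 (16-bit unsigned)

6007


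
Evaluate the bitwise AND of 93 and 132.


0b1011101 & 0b10000100 = 0b100 = 4

4


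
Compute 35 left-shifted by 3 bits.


0b100011 << 3 = 0b100011000 = 280

280


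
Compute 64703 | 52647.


0b1111110010111111 | 0b1100110110100111 = 0b1111110110111111 = 64959

64959


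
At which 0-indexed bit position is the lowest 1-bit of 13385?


0b11010001001001. Lowest set bit at position 0

0


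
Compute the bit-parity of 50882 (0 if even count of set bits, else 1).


0b1100011011000010 has 7 ones => parity 1

1


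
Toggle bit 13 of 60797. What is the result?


60797 ^ (1 << 13) = 60797 ^ 8192 = 52605

52605


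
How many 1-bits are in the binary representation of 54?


0b110110 has 4 set bits

4


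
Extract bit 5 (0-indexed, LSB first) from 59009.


0b1110011010000001, position 5 = 0

0


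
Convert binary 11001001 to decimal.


11001001 in decimal = 201

201


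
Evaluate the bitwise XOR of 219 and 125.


0b11011011 ^ 0b1111101 = 0b10100110 = 166

166


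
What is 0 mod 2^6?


0 & 63 = 0

0


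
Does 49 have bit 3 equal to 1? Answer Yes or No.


0b110001, bit 3 = 0. No

No


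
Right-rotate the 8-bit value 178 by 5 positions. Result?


Rotate 0b10110010 right by 5 (8-bit) = 0b10010101 = 149

149


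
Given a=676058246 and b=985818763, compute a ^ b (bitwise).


676058246 ^ 985818763 = 311013901

311013901


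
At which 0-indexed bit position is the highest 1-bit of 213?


0b11010101. Highest set bit at position 7

7


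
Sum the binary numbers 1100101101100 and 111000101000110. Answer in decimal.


1100101101100 + 111000101000110 = 1000101010110010 = 35506

35506
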